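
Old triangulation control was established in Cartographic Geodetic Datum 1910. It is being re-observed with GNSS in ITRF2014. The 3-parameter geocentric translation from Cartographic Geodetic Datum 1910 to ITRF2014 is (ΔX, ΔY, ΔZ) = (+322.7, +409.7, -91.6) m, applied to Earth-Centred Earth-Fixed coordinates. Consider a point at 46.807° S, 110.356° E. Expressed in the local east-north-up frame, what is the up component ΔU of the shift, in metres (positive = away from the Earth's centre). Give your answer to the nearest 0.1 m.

At φ = -46.807°, λ = 110.356°: sin φ = -0.729052, cos φ = 0.684458, sin λ = 0.937549, cos λ = -0.347852.
ΔU = cos φ cos λ·ΔX + cos φ sin λ·ΔY + sin φ·ΔZ = (0.684458)(-0.347852)(322.7) + (0.684458)(0.937549)(409.7) + (-0.729052)(-91.6) = 252.86 m.

ΔU = 252.9 m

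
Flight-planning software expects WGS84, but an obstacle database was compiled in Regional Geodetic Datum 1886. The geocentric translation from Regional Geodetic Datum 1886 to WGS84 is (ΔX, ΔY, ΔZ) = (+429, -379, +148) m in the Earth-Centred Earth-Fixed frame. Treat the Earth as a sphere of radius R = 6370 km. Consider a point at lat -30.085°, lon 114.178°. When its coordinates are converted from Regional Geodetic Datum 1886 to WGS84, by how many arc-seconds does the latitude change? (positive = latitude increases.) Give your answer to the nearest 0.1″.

Δφ = -4.3″

sin φ = -0.501284, cos φ = 0.865283, sin λ = 0.912277, cos λ = -0.409573.
North component: ΔN = −sin φ cos λ·ΔX − sin φ sin λ·ΔY + cos φ·ΔZ = −(-0.501284)(-0.409573)(429) − (-0.501284)(0.912277)(-379) + (0.865283)(148) = -133.34 m.
1° of latitude spans πR/180 = 111177 m, so Δφ = -133.34 / 111177 × 3600 = -4.318″.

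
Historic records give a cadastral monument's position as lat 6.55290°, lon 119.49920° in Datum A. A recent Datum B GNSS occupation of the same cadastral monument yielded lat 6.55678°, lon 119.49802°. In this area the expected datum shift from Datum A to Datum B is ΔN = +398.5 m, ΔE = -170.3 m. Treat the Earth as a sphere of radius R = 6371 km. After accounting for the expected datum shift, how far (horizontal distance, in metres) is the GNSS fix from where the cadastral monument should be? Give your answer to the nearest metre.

52 m

Observed coordinate differences: Δφ = +0.00388°, Δλ = -0.00118°.
Converting to metres (1° lat = 111195 m, cos φ = 0.993467): observed ΔN = 431.4 m, observed ΔE = -130.4 m.
Subtracting the expected shift leaves a residual of 431.4 − (398.5) = 32.9 m north and -130.4 − (-170.3) = 39.9 m east.
Residual distance = √(32.9² + 39.9²) = 51.8 m.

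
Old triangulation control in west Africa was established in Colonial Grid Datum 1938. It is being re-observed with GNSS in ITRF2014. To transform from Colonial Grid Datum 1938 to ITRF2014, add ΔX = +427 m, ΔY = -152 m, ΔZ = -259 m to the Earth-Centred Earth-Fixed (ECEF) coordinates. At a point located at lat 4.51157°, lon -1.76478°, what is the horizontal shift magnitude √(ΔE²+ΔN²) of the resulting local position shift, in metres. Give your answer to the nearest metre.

323 m

The local east axis at (φ, λ) is (−sin λ, cos λ, 0), so ΔE = −sin(-1.76478°)·427 + cos(-1.76478°)·(-152) = -138.78 m.
The local north axis is (−sin φ cos λ, −sin φ sin λ, cos φ), giving ΔN = -33.572 − 0.368 − 258.197 = -292.14 m.
Horizontal magnitude = √(ΔE² + ΔN²) = √((-138.78)² + (-292.14)²) = 323.43 m.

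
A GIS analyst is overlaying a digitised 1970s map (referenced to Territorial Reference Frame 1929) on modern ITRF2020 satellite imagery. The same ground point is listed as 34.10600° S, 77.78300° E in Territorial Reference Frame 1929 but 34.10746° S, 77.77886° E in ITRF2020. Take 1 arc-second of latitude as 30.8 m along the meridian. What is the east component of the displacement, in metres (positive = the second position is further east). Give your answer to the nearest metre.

ΔE = -380 m

Δφ = -34.10746° − -34.10600° = -0.00146°; Δλ = 77.77886° − 77.78300° = -0.00414°.
1° of latitude = 3600 × 30.80 = 110880 m.
ΔN = Δφ × 110880 = -161.9 m; ΔE = Δλ × 110880 × cos(-34.10600°) = -0.00414 × 110880 × 0.828002 = -380.1 m.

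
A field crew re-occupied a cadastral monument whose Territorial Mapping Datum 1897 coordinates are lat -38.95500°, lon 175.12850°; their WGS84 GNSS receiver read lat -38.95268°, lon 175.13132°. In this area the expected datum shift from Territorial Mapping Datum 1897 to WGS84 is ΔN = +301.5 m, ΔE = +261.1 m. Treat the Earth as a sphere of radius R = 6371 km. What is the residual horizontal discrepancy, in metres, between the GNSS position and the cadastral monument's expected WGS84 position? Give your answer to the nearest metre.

Observed coordinate differences: Δφ = +0.00232°, Δλ = +0.00282°.
Converting to metres (1° lat = 111195 m, cos φ = 0.777640): observed ΔN = 258.0 m, observed ΔE = 243.8 m.
Subtracting the expected shift leaves a residual of 258.0 − (301.5) = -43.5 m north and 243.8 − (261.1) = -17.3 m east.
Residual distance = √((-43.5)² + (-17.3)²) = 46.8 m.

47 m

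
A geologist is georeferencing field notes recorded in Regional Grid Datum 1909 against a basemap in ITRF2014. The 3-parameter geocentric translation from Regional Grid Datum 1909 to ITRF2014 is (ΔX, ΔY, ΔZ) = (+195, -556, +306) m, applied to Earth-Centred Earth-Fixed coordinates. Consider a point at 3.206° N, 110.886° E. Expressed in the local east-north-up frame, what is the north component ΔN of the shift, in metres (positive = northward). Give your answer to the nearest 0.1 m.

The local north axis is (−sin φ cos λ, −sin φ sin λ, cos φ), giving ΔN = 3.888 + 29.052 + 305.521 = 338.46 m.

ΔN = 338.5 m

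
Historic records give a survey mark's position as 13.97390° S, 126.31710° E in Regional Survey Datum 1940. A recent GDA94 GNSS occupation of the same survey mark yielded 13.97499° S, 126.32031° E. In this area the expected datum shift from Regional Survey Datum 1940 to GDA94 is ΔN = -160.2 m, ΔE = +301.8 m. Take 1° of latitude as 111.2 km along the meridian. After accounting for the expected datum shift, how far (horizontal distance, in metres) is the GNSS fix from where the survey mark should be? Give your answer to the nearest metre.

Observed coordinate differences: Δφ = -0.00109°, Δλ = +0.00321°.
Converting to metres (1° lat = 111200 m, cos φ = 0.970406): observed ΔN = -121.2 m, observed ΔE = 346.4 m.
Subtracting the expected shift leaves a residual of -121.2 − (-160.2) = 39.0 m north and 346.4 − (301.8) = 44.6 m east.
Residual distance = √(39.0² + 44.6²) = 59.2 m.

59 m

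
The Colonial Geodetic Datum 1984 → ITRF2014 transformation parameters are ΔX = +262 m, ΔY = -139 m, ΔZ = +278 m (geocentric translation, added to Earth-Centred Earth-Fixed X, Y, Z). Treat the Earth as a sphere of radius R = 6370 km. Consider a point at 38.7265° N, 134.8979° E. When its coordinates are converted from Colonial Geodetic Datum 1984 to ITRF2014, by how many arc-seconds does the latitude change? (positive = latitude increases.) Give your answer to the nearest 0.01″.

Δφ = 12.76″

sin φ = 0.625604, cos φ = 0.780141, sin λ = 0.708366, cos λ = -0.705846.
North component: ΔN = −sin φ cos λ·ΔX − sin φ sin λ·ΔY + cos φ·ΔZ = −(0.625604)(-0.705846)(262) − (0.625604)(0.708366)(-139) + (0.780141)(278) = 394.17 m.
1° of latitude spans πR/180 = 111177 m, so Δφ = 394.17 / 111177 × 3600 = 12.764″.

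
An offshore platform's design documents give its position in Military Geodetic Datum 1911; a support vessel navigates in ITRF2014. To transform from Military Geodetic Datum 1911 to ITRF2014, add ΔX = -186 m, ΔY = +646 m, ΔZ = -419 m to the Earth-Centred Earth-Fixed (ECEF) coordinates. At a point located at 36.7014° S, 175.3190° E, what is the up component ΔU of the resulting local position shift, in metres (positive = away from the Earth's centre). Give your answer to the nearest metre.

At φ = -36.7014°, λ = 175.3190°: sin φ = -0.597645, cos φ = 0.801761, sin λ = 0.081608, cos λ = -0.996665.
ΔU = cos φ cos λ·ΔX + cos φ sin λ·ΔY + sin φ·ΔZ = (0.801761)(-0.996665)(-186) + (0.801761)(0.081608)(646) + (-0.597645)(-419) = 441.31 m.

ΔU = 441 m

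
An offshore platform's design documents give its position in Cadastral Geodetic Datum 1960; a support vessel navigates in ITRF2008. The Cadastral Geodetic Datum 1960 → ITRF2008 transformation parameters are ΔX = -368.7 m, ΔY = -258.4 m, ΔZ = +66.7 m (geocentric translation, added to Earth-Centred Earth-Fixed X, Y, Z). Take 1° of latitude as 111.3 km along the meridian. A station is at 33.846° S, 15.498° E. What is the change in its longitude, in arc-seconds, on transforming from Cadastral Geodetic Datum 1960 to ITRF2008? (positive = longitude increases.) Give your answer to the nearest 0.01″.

sin φ = -0.556963, cos φ = 0.830538, sin λ = 0.267205, cos λ = 0.963640.
East component: ΔE = −sin λ·ΔX + cos λ·ΔY = −(0.267205)(-368.7) + (0.963640)(-258.4) = -150.49 m.
1° of latitude spans 111300 m; at latitude φ, 1° of longitude spans that × cos φ = 92438.8 m, so Δλ = -150.49 / 92438.8 × 3600 = -5.861″.

Δλ = -5.86″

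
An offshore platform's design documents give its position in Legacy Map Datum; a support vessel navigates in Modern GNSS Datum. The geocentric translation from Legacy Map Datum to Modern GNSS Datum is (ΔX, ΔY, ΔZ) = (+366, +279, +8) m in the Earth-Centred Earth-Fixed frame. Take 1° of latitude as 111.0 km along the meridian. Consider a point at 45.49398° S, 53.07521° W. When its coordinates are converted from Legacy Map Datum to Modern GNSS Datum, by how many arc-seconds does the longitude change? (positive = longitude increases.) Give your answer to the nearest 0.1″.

sin φ = -0.713177, cos φ = 0.700984, sin λ = -0.799425, cos λ = 0.600766.
East component: ΔE = −sin λ·ΔX + cos λ·ΔY = −(-0.799425)(366) + (0.600766)(279) = 460.20 m.
1° of latitude spans 111000 m; at latitude φ, 1° of longitude spans that × cos φ = 77809.2 m, so Δλ = 460.20 / 77809.2 × 3600 = 21.292″.

Δλ = 21.3″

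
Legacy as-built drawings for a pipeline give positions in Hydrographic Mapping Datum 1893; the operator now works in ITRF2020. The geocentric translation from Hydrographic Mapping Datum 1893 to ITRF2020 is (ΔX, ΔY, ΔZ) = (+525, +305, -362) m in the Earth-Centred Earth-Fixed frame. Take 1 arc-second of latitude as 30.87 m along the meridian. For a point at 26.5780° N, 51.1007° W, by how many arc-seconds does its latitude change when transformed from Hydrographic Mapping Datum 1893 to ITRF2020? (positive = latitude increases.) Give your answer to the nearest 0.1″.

sin φ = 0.447416, cos φ = 0.894326, sin λ = -0.778251, cos λ = 0.627954.
North component: ΔN = −sin φ cos λ·ΔX − sin φ sin λ·ΔY + cos φ·ΔZ = −(0.447416)(0.627954)(525) − (0.447416)(-0.778251)(305) + (0.894326)(-362) = -365.05 m.
1° of latitude spans 3600 × 30.87 = 111132 m, so Δφ = -365.05 / 111132 × 3600 = -11.825″.

Δφ = -11.8″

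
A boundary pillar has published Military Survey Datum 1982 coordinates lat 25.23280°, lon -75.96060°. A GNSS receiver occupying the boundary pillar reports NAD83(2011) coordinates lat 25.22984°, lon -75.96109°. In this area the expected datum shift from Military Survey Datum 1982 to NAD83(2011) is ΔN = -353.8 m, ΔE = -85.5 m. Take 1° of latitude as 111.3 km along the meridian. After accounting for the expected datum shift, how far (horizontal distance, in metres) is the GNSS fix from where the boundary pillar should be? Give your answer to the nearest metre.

Observed coordinate differences: Δφ = -0.00296°, Δλ = -0.00049°.
Converting to metres (1° lat = 111300 m, cos φ = 0.904583): observed ΔN = -329.4 m, observed ΔE = -49.3 m.
Subtracting the expected shift leaves a residual of -329.4 − (-353.8) = 24.4 m north and -49.3 − (-85.5) = 36.2 m east.
Residual distance = √(24.4² + 36.2²) = 43.6 m.

44 m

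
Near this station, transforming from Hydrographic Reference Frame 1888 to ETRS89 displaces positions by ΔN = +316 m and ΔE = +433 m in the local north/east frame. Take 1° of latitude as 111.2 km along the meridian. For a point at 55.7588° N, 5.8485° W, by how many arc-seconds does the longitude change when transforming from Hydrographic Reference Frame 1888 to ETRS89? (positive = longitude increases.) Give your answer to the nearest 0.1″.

Δλ = 24.9″

At latitude 55.7588°, cos φ = 0.562678.
1° of longitude at this latitude = 111.2 × cos φ = 62.57 km, so Δλ = 433.0 / 62569.8 = 0.0069203° = 24.913″.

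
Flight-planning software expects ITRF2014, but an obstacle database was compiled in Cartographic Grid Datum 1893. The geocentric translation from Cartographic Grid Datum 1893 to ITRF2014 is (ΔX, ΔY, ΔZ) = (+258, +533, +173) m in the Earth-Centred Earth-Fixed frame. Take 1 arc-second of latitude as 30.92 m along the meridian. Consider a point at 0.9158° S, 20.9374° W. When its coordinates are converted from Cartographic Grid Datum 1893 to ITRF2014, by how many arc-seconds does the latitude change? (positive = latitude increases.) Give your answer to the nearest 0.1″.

Δφ = 5.6″

sin φ = -0.015983, cos φ = 0.999872, sin λ = -0.357348, cos λ = 0.933971.
North component: ΔN = −sin φ cos λ·ΔX − sin φ sin λ·ΔY + cos φ·ΔZ = −(-0.015983)(0.933971)(258) − (-0.015983)(-0.357348)(533) + (0.999872)(173) = 173.79 m.
1° of latitude spans 3600 × 30.92 = 111312 m, so Δφ = 173.79 / 111312 × 3600 = 5.620″.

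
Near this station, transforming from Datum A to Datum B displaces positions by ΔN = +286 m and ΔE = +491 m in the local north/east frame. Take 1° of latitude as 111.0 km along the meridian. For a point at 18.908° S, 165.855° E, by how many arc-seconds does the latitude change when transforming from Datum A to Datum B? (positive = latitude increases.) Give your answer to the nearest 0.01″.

1° of latitude = 111.0 km, so Δφ = 286.0 / 111000 = 0.0025766° = 9.276″.

Δφ = 9.28″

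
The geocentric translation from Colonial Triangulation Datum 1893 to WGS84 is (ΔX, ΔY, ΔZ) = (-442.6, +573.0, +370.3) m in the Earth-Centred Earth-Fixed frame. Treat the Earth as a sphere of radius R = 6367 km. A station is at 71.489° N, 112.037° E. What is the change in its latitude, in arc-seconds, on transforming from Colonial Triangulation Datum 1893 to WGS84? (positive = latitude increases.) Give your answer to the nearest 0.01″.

Δφ = -17.61″

sin φ = 0.948263, cos φ = 0.317487, sin λ = 0.926942, cos λ = -0.375205.
North component: ΔN = −sin φ cos λ·ΔX − sin φ sin λ·ΔY + cos φ·ΔZ = −(0.948263)(-0.375205)(-442.6) − (0.948263)(0.926942)(573.0) + (0.317487)(370.3) = -543.57 m.
1° of latitude spans πR/180 = 111125 m, so Δφ = -543.57 / 111125 × 3600 = -17.609″.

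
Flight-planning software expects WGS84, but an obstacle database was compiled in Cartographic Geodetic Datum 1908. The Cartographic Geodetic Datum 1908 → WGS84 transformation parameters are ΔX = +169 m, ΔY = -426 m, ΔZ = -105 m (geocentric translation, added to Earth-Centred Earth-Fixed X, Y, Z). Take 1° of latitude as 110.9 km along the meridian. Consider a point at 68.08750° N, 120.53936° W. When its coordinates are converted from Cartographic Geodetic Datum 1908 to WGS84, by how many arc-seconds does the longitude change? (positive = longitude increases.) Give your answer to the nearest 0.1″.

Δλ = 31.5″

sin φ = 0.927755, cos φ = 0.373190, sin λ = -0.861280, cos λ = -0.508130.
East component: ΔE = −sin λ·ΔX + cos λ·ΔY = −(-0.861280)(169) + (-0.508130)(-426) = 362.02 m.
1° of latitude spans 110900 m; at latitude φ, 1° of longitude spans that × cos φ = 41386.8 m, so Δλ = 362.02 / 41386.8 × 3600 = 31.490″.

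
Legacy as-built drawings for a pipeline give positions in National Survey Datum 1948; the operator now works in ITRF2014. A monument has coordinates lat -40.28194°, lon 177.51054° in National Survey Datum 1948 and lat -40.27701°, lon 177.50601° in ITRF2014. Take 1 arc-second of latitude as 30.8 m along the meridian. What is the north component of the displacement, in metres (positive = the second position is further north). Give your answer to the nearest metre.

Δφ = -40.27701° − -40.28194° = +0.00493°; Δλ = 177.50601° − 177.51054° = -0.00453°.
1° of latitude = 3600 × 30.80 = 110880 m.
ΔN = Δφ × 110880 = 546.6 m; ΔE = Δλ × 110880 × cos(-40.28194°) = -0.00453 × 110880 × 0.762872 = -383.2 m.

ΔN = 547 m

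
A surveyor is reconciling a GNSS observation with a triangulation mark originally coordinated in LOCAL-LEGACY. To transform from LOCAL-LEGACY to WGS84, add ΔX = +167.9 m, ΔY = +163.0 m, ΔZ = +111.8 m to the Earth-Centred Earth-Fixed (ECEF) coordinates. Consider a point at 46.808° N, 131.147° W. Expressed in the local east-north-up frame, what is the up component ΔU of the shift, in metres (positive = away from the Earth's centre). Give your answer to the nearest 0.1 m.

At φ = 46.808°, λ = -131.147°: sin φ = 0.729064, cos φ = 0.684445, sin λ = -0.753024, cos λ = -0.657993.
ΔU = cos φ cos λ·ΔX + cos φ sin λ·ΔY + sin φ·ΔZ = (0.684445)(-0.657993)(167.9) + (0.684445)(-0.753024)(163.0) + (0.729064)(111.8) = -78.12 m.

ΔU = -78.1 m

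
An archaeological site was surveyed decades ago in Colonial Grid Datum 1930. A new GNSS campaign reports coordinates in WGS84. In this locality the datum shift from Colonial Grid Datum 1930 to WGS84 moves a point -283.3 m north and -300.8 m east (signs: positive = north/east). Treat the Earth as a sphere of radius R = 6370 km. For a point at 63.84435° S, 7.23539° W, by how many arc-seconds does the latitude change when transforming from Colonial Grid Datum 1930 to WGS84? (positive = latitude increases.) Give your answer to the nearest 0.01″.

On a sphere of radius R, 1 rad of latitude = R, so Δφ = ΔN / R = -283.3 / 6370000 = -4.4474e-05 rad = -9.173″.

Δφ = -9.17″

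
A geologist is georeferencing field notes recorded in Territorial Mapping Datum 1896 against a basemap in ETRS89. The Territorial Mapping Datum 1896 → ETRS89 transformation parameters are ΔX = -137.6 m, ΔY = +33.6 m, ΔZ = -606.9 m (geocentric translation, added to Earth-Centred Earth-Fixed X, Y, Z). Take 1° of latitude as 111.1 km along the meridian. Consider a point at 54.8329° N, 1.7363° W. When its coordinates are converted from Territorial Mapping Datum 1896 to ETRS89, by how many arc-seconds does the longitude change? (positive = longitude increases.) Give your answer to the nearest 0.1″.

Δλ = 1.7″

sin φ = 0.817476, cos φ = 0.575963, sin λ = -0.030300, cos λ = 0.999541.
East component: ΔE = −sin λ·ΔX + cos λ·ΔY = −(-0.030300)(-137.6) + (0.999541)(33.6) = 29.42 m.
1° of latitude spans 111100 m; at latitude φ, 1° of longitude spans that × cos φ = 63989.5 m, so Δλ = 29.42 / 63989.5 × 3600 = 1.655″.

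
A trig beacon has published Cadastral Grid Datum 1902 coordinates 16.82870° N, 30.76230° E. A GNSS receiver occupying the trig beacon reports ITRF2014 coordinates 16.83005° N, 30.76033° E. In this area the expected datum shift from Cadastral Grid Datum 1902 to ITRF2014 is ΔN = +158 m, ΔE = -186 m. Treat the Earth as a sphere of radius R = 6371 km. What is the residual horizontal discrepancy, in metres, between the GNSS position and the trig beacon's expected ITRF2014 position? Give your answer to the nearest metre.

Observed coordinate differences: Δφ = +0.00135°, Δλ = -0.00197°.
Converting to metres (1° lat = 111195 m, cos φ = 0.957175): observed ΔN = 150.1 m, observed ΔE = -209.7 m.
Subtracting the expected shift leaves a residual of 150.1 − (158) = -7.9 m north and -209.7 − (-186) = -23.7 m east.
Residual distance = √((-7.9)² + (-23.7)²) = 25.0 m.

25 m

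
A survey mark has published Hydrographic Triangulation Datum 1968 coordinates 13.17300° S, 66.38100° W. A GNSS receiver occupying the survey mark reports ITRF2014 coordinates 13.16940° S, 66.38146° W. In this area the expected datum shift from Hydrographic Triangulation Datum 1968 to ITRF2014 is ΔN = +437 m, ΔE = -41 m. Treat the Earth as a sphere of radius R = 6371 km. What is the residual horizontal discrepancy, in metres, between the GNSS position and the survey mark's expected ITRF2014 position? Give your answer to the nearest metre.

38 m

Observed coordinate differences: Δφ = +0.00360°, Δλ = -0.00046°.
Converting to metres (1° lat = 111195 m, cos φ = 0.973686): observed ΔN = 400.3 m, observed ΔE = -49.8 m.
Subtracting the expected shift leaves a residual of 400.3 − (437) = -36.7 m north and -49.8 − (-41) = -8.8 m east.
Residual distance = √((-36.7)² + (-8.8)²) = 37.7 m.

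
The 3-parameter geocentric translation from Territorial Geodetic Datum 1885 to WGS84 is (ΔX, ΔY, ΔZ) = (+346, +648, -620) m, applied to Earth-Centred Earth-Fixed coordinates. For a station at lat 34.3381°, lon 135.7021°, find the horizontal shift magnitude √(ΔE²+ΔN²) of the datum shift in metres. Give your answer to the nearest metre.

944 m

At φ = 34.3381°, λ = 135.7021°: sin φ = 0.564075, cos φ = 0.825723, sin λ = 0.698389, cos λ = -0.715718.
ΔE = −sin λ·ΔX + cos λ·ΔY = −(0.698389)·(346) + (-0.715718)·(648) = -705.43 m.
ΔN = −sin φ cos λ·ΔX − sin φ sin λ·ΔY + cos φ·ΔZ = −(0.564075)(-0.715718)(346) − (0.564075)(0.698389)(648) + (0.825723)(-620) = -627.54 m.
Horizontal magnitude = √(ΔE² + ΔN²) = √((-705.43)² + (-627.54)²) = 944.16 m.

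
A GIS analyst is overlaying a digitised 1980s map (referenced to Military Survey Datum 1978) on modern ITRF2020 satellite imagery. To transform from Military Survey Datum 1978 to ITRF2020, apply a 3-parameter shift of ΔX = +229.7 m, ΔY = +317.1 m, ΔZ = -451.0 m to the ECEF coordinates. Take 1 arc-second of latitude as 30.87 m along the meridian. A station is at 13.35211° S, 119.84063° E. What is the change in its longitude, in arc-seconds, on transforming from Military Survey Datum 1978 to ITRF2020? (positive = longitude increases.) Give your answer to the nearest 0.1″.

Δλ = -11.9″

sin φ = -0.230935, cos φ = 0.972969, sin λ = 0.867413, cos λ = -0.497589.
East component: ΔE = −sin λ·ΔX + cos λ·ΔY = −(0.867413)(229.7) + (-0.497589)(317.1) = -357.03 m.
1° of latitude spans 3600 × 30.87 = 111132 m; at latitude φ, 1° of longitude spans that × cos φ = 108128.0 m, so Δλ = -357.03 / 108128.0 × 3600 = -11.887″.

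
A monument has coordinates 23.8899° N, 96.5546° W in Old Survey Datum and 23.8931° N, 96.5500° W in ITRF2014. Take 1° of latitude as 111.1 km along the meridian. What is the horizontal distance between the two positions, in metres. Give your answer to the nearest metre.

Δφ = 23.8931° − 23.8899° = +0.0032°; Δλ = -96.5500° − -96.5546° = +0.0046°.
ΔN = Δφ × 111100 = 355.5 m; ΔE = Δλ × 111100 × cos(23.8899°) = +0.0046 × 111100 × 0.914325 = 467.3 m.
Distance = √(ΔE² + ΔN²) = √(467.3² + 355.5²) = 587.1 m.

587 m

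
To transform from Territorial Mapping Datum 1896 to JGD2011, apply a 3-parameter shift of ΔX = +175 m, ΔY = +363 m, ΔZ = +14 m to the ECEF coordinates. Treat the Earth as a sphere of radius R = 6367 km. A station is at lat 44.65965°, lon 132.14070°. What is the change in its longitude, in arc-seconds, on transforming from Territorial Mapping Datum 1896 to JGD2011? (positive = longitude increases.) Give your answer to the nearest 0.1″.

sin φ = 0.702894, cos φ = 0.711295, sin λ = 0.741499, cos λ = -0.670954.
East component: ΔE = −sin λ·ΔX + cos λ·ΔY = −(0.741499)(175) + (-0.670954)(363) = -373.32 m.
1° of latitude spans πR/180 = 111125 m; at latitude φ, 1° of longitude spans that × cos φ = 79042.7 m, so Δλ = -373.32 / 79042.7 × 3600 = -17.003″.

Δλ = -17.0″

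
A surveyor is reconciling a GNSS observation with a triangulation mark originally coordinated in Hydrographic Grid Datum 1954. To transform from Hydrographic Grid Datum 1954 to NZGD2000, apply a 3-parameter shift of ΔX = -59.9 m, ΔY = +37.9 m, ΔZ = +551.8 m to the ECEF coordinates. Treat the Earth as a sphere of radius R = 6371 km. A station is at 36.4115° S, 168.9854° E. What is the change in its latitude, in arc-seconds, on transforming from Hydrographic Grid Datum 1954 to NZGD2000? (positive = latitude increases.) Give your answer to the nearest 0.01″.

Δφ = 15.65″

sin φ = -0.593580, cos φ = 0.804775, sin λ = 0.191059, cos λ = -0.981579.
North component: ΔN = −sin φ cos λ·ΔX − sin φ sin λ·ΔY + cos φ·ΔZ = −(-0.593580)(-0.981579)(-59.9) − (-0.593580)(0.191059)(37.9) + (0.804775)(551.8) = 483.27 m.
1° of latitude spans πR/180 = 111195 m, so Δφ = 483.27 / 111195 × 3600 = 15.646″.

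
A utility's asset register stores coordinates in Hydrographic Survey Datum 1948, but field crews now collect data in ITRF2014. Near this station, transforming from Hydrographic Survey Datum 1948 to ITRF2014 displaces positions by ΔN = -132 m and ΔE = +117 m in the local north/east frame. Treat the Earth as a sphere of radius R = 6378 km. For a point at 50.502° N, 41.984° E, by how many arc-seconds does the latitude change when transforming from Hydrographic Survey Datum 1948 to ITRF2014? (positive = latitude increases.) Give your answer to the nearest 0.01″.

On a sphere of radius R, 1 rad of latitude = R, so Δφ = ΔN / R = -132.0 / 6378000 = -2.0696e-05 rad = -4.269″.

Δφ = -4.27″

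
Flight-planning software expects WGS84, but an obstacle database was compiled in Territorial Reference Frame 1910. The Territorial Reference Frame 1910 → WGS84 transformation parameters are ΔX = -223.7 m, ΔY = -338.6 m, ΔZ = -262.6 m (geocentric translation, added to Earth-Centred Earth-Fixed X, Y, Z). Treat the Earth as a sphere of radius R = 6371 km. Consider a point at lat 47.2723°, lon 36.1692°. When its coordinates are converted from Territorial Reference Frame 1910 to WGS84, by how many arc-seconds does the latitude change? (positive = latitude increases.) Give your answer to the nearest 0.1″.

Δφ = 3.3″

sin φ = 0.734587, cos φ = 0.678515, sin λ = 0.590172, cos λ = 0.807278.
North component: ΔN = −sin φ cos λ·ΔX − sin φ sin λ·ΔY + cos φ·ΔZ = −(0.734587)(0.807278)(-223.7) − (0.734587)(0.590172)(-338.6) + (0.678515)(-262.6) = 101.27 m.
1° of latitude spans πR/180 = 111195 m, so Δφ = 101.27 / 111195 × 3600 = 3.279″.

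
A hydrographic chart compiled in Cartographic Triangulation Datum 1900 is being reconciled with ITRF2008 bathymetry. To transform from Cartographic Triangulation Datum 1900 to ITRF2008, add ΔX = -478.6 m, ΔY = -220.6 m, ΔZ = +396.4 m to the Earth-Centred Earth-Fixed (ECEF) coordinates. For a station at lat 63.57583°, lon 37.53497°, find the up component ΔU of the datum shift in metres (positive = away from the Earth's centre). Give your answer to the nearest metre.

The local up (radial) axis is (cos φ cos λ, cos φ sin λ, sin φ), giving ΔU = -168.892 − 59.810 + 354.986 = 126.28 m.

ΔU = 126 m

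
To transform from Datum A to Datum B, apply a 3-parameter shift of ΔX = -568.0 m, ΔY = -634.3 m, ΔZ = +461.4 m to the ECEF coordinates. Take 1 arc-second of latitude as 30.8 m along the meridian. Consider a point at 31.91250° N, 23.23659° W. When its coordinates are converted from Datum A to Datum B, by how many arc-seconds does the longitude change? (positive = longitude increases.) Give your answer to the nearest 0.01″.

Δλ = -30.86″

sin φ = 0.528624, cos φ = 0.848856, sin λ = -0.394529, cos λ = 0.918884.
East component: ΔE = −sin λ·ΔX + cos λ·ΔY = −(-0.394529)(-568.0) + (0.918884)(-634.3) = -806.94 m.
1° of latitude spans 3600 × 30.80 = 110880 m; at latitude φ, 1° of longitude spans that × cos φ = 94121.2 m, so Δλ = -806.94 / 94121.2 × 3600 = -30.864″.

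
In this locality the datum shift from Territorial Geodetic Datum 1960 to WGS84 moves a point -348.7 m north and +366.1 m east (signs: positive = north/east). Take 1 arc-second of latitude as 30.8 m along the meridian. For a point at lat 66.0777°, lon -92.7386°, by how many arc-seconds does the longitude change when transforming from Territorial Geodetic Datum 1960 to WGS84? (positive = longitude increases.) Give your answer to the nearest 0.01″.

Δλ = 29.31″

At latitude 66.0777°, cos φ = 0.405497.
1″ of longitude at this latitude = 30.80 × cos φ = 12.4893 m, so Δλ = 366.1 / 12.4893 = 29.313″.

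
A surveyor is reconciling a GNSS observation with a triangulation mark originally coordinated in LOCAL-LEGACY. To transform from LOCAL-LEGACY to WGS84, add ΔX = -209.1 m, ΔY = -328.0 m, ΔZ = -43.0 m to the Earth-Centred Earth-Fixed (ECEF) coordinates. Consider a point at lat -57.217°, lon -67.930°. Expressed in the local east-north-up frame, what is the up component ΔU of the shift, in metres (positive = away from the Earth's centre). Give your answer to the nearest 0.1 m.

ΔU = 158.2 m

At φ = -57.217°, λ = -67.930°: sin φ = -0.840727, cos φ = 0.541459, sin λ = -0.926725, cos λ = 0.375739.
ΔU = cos φ cos λ·ΔX + cos φ sin λ·ΔY + sin φ·ΔZ = (0.541459)(0.375739)(-209.1) + (0.541459)(-0.926725)(-328.0) + (-0.840727)(-43.0) = 158.20 m.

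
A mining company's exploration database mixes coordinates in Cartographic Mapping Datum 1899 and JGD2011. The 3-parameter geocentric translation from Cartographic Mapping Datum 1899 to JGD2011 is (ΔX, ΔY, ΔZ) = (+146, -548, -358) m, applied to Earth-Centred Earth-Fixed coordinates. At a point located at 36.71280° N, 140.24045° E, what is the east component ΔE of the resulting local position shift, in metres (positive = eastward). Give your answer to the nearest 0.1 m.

The local east axis at (φ, λ) is (−sin λ, cos λ, 0), so ΔE = −sin(140.24045°)·146 + cos(140.24045°)·(-548) = 327.89 m.

ΔE = 327.9 m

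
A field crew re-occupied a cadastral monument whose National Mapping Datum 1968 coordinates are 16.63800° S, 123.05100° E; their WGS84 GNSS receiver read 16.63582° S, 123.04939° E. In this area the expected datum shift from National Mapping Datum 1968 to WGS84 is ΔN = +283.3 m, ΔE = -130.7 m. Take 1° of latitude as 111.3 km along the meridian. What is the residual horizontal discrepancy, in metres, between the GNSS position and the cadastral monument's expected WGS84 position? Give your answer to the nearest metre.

Observed coordinate differences: Δφ = +0.00218°, Δλ = -0.00161°.
Converting to metres (1° lat = 111300 m, cos φ = 0.958133): observed ΔN = 242.6 m, observed ΔE = -171.7 m.
Subtracting the expected shift leaves a residual of 242.6 − (283.3) = -40.7 m north and -171.7 − (-130.7) = -41.0 m east.
Residual distance = √((-40.7)² + (-41.0)²) = 57.7 m.

58 m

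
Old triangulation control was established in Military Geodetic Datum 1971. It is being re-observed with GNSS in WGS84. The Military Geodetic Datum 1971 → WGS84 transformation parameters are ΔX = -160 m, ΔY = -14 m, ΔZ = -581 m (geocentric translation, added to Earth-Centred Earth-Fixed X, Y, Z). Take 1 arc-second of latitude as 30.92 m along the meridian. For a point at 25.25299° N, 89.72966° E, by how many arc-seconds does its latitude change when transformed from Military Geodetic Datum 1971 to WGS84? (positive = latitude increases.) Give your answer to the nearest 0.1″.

sin φ = 0.426616, cos φ = 0.904433, sin λ = 0.999989, cos λ = 0.004718.
North component: ΔN = −sin φ cos λ·ΔX − sin φ sin λ·ΔY + cos φ·ΔZ = −(0.426616)(0.004718)(-160) − (0.426616)(0.999989)(-14) + (0.904433)(-581) = -519.18 m.
1° of latitude spans 3600 × 30.92 = 111312 m, so Δφ = -519.18 / 111312 × 3600 = -16.791″.

Δφ = -16.8″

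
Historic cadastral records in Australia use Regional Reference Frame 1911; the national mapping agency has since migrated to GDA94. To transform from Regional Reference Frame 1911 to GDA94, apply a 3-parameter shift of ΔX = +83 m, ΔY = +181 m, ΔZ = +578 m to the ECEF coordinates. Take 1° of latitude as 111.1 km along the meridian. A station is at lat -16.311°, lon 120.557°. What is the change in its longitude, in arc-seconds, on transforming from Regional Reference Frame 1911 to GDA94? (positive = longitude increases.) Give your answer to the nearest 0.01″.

sin φ = -0.280851, cos φ = 0.959751, sin λ = 0.861124, cos λ = -0.508395.
East component: ΔE = −sin λ·ΔX + cos λ·ΔY = −(0.861124)(83) + (-0.508395)(181) = -163.49 m.
1° of latitude spans 111100 m; at latitude φ, 1° of longitude spans that × cos φ = 106628.4 m, so Δλ = -163.49 / 106628.4 × 3600 = -5.520″.

Δλ = -5.52″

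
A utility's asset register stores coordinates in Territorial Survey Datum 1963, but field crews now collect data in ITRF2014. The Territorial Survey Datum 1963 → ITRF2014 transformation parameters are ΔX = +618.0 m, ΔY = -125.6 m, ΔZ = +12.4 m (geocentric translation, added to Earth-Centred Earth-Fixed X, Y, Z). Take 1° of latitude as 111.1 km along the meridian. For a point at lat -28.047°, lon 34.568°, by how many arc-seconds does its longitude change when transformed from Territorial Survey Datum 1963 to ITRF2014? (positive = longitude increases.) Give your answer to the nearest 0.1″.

sin φ = -0.470196, cos φ = 0.882562, sin λ = 0.567384, cos λ = 0.823453.
East component: ΔE = −sin λ·ΔX + cos λ·ΔY = −(0.567384)(618.0) + (0.823453)(-125.6) = -454.07 m.
1° of latitude spans 111100 m; at latitude φ, 1° of longitude spans that × cos φ = 98052.7 m, so Δλ = -454.07 / 98052.7 × 3600 = -16.671″.

Δλ = -16.7″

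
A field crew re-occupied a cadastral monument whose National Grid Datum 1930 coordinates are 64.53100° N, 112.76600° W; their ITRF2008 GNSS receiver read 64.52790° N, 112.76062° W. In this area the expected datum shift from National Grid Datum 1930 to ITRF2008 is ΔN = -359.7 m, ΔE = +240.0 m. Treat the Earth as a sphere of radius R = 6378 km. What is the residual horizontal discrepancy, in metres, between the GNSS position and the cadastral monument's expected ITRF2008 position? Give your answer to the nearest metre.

23 m

Observed coordinate differences: Δφ = -0.00310°, Δλ = +0.00538°.
Converting to metres (1° lat = 111317 m, cos φ = 0.430023): observed ΔN = -345.1 m, observed ΔE = 257.5 m.
Subtracting the expected shift leaves a residual of -345.1 − (-359.7) = 14.6 m north and 257.5 − (240.0) = 17.5 m east.
Residual distance = √(14.6² + 17.5²) = 22.8 m.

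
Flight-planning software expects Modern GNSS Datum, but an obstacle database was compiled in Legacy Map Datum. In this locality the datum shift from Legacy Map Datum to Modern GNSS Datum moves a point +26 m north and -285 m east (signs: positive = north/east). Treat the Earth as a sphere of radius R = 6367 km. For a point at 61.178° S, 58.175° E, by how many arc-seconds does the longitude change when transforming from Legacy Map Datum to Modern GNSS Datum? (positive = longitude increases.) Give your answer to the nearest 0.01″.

At latitude -61.178°, cos φ = 0.482090.
One radian of longitude at latitude φ spans R cos φ, so Δλ = ΔE / (R cos φ) = -285.0 / (6367000 × 0.482090) = -9.2850e-05 rad = -19.152″.

Δλ = -19.15″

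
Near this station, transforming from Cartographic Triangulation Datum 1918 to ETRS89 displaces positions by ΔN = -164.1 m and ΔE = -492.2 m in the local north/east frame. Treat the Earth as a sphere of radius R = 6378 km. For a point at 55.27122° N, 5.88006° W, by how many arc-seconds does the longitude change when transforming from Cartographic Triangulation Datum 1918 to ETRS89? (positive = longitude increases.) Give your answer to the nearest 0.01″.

Δλ = -27.94″

At latitude 55.27122°, cos φ = 0.569692.
One radian of longitude at latitude φ spans R cos φ, so Δλ = ΔE / (R cos φ) = -492.2 / (6378000 × 0.569692) = -1.3546e-04 rad = -27.941″.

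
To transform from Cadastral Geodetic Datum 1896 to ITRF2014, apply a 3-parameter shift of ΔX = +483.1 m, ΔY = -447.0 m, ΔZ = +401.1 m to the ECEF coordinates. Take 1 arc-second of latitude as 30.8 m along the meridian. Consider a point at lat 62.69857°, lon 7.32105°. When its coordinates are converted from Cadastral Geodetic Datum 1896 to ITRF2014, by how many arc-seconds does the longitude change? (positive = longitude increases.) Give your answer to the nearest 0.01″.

sin φ = 0.888606, cos φ = 0.458672, sin λ = 0.127429, cos λ = 0.991848.
East component: ΔE = −sin λ·ΔX + cos λ·ΔY = −(0.127429)(483.1) + (0.991848)(-447.0) = -504.92 m.
1° of latitude spans 3600 × 30.80 = 110880 m; at latitude φ, 1° of longitude spans that × cos φ = 50857.5 m, so Δλ = -504.92 / 50857.5 × 3600 = -35.741″.

Δλ = -35.74″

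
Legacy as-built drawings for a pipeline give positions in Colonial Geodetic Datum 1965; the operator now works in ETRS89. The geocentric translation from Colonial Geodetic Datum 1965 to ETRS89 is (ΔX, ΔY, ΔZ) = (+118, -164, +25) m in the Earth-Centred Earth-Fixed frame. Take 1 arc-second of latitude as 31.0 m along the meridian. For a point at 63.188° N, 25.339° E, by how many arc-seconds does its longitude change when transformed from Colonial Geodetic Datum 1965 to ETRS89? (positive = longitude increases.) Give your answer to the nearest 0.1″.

Δλ = -14.2″

sin φ = 0.892491, cos φ = 0.451064, sin λ = 0.427973, cos λ = 0.903791.
East component: ΔE = −sin λ·ΔX + cos λ·ΔY = −(0.427973)(118) + (0.903791)(-164) = -198.72 m.
1° of latitude spans 3600 × 31.00 = 111600 m; at latitude φ, 1° of longitude spans that × cos φ = 50338.8 m, so Δλ = -198.72 / 50338.8 × 3600 = -14.212″.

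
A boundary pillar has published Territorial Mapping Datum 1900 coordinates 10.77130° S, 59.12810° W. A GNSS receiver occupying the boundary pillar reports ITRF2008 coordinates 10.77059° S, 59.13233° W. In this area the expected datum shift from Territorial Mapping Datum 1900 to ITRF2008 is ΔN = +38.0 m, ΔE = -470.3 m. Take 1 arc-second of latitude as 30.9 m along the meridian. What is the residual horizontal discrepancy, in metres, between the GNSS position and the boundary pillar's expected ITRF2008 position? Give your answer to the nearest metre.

42 m

Observed coordinate differences: Δφ = +0.00071°, Δλ = -0.00423°.
Converting to metres (1° lat = 111240 m, cos φ = 0.982381): observed ΔN = 79.0 m, observed ΔE = -462.3 m.
Subtracting the expected shift leaves a residual of 79.0 − (38.0) = 41.0 m north and -462.3 − (-470.3) = 8.0 m east.
Residual distance = √(41.0² + 8.0²) = 41.8 m.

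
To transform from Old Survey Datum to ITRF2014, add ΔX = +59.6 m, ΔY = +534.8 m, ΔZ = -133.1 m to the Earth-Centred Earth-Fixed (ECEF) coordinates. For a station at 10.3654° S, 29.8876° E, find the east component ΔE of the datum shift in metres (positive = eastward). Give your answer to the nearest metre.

The local east axis at (φ, λ) is (−sin λ, cos λ, 0), so ΔE = −sin(29.8876°)·59.6 + cos(29.8876°)·534.8 = 433.98 m.

ΔE = 434 m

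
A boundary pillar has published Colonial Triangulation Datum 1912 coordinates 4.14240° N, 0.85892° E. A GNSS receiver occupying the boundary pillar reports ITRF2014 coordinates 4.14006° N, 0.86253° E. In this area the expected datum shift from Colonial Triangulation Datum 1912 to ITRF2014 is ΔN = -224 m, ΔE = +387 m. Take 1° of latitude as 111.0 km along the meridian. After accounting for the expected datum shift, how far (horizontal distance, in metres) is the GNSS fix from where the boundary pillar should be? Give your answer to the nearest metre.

38 m

Observed coordinate differences: Δφ = -0.00234°, Δλ = +0.00361°.
Converting to metres (1° lat = 111000 m, cos φ = 0.997388): observed ΔN = -259.7 m, observed ΔE = 399.7 m.
Subtracting the expected shift leaves a residual of -259.7 − (-224) = -35.7 m north and 399.7 − (387) = 12.7 m east.
Residual distance = √((-35.7)² + 12.7²) = 37.9 m.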